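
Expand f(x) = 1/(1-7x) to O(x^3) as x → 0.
1 + 7*x + 49*x**2 + O(x**3)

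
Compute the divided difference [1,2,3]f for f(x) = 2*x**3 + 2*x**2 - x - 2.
14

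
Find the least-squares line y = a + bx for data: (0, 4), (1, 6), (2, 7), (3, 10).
a = 39/10, b = 19/10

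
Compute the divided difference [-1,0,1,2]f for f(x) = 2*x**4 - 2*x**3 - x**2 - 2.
2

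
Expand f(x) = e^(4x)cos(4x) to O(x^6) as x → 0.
1 + 4*x - 64*x**3/3 - 128*x**4/3 - 512*x**5/15 + O(x**6)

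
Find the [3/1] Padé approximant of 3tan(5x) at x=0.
125*x**3 + 15*x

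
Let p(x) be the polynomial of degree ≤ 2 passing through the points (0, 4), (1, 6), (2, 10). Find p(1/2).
19/4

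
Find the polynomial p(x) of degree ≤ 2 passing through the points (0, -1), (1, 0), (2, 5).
2*x**2 - x - 1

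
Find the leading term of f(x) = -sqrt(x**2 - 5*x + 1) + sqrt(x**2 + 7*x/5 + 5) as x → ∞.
16/5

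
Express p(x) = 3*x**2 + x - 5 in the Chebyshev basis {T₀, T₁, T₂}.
(-7/2)T₀ + T₁ + (3/2)T₂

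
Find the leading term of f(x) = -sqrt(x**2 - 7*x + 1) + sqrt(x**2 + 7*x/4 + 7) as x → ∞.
35/8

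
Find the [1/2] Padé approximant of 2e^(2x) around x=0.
(4*x/3 + 2)/(2*x**2/3 - 4*x/3 + 1)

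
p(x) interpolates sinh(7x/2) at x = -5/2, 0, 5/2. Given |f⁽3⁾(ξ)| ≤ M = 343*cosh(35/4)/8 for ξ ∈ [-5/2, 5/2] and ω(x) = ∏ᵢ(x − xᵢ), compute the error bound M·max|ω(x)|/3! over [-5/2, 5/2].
42875*sqrt(3)*cosh(35/4)/1728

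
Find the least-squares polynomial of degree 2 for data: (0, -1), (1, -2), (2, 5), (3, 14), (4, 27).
-53/35 + (-48/35)x + (15/7)x²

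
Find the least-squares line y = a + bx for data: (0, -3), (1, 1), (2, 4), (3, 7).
a = -27/10, b = 33/10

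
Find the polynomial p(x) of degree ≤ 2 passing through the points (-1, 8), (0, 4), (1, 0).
4 - 4*x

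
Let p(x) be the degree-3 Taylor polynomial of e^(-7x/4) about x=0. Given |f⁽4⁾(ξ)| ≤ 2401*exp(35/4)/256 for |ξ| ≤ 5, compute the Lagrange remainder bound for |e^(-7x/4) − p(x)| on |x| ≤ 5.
1500625*exp(35/4)/6144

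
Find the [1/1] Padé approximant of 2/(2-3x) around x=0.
1/(1 - 3*x/2)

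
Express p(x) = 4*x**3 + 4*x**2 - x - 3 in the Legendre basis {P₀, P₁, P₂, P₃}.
(-5/3)P₀ + (7/5)P₁ + (8/3)P₂ + (8/5)P₃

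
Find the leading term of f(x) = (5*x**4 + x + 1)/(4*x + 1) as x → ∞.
5*x**3/4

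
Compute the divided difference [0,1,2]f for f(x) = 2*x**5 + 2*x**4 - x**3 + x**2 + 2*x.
42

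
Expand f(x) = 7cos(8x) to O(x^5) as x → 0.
7 - 224*x**2 + 3584*x**4/3 + O(x**5)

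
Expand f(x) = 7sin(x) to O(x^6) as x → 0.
7*x - 7*x**3/6 + 7*x**5/120 + O(x**6)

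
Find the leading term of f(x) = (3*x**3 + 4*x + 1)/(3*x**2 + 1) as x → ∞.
x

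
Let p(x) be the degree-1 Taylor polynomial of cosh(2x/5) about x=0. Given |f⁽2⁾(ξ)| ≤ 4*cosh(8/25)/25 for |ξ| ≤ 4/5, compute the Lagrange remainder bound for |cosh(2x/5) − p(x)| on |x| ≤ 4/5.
32*cosh(8/25)/625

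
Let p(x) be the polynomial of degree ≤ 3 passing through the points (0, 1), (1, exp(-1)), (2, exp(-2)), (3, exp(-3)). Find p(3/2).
(-exp(3) - 1 + 9*e + 9*exp(2))*exp(-3)/16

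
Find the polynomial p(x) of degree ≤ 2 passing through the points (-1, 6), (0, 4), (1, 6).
2*x**2 + 4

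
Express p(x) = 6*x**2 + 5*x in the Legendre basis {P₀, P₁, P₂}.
(2)P₀ + (5)P₁ + (4)P₂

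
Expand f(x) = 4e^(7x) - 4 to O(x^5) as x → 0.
28*x + 98*x**2 + 686*x**3/3 + 2401*x**4/6 + O(x**5)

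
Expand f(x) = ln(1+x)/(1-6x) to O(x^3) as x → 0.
x + 11*x**2/2 + O(x**3)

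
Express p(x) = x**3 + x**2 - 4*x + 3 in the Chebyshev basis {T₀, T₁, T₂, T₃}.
(7/2)T₀ + (-13/4)T₁ + (1/2)T₂ + (1/4)T₃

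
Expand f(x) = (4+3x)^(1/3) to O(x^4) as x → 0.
2**(2/3) + 2**(2/3)*x/4 - 2**(2/3)*x**2/16 + 5*2**(2/3)*x**3/192 + O(x**4)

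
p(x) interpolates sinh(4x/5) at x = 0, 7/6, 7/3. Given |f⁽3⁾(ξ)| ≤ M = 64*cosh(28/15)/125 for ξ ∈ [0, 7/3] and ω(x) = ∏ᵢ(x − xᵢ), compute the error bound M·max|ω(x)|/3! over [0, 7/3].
2744*sqrt(3)*cosh(28/15)/91125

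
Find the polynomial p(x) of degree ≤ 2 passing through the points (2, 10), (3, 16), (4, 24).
x**2 + x + 4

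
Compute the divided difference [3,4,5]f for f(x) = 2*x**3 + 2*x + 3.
24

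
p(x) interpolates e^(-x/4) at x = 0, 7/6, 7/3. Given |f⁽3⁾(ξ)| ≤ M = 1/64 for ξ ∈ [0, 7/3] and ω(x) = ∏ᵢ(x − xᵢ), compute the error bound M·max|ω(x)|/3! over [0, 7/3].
343*sqrt(3)/373248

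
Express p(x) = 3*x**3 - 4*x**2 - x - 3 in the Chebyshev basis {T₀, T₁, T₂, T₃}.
(-5)T₀ + (5/4)T₁ + (-2)T₂ + (3/4)T₃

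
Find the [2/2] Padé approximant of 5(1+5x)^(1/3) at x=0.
(875*x**2/27 + 175*x/6 + 5)/(125*x**2/54 + 25*x/6 + 1)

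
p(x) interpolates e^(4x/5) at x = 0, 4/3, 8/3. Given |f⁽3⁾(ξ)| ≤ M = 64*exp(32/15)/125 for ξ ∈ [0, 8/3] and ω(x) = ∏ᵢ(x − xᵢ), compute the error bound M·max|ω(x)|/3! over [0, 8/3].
4096*sqrt(3)*exp(32/15)/91125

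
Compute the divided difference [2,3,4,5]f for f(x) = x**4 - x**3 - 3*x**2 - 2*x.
13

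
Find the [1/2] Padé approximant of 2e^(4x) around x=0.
(8*x/3 + 2)/(8*x**2/3 - 8*x/3 + 1)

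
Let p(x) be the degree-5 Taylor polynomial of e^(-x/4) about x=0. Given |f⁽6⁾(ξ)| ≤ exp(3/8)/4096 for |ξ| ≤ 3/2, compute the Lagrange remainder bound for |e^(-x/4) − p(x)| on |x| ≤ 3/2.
81*exp(3/8)/20971520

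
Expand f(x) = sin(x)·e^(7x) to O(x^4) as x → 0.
x + 7*x**2 + 73*x**3/3 + O(x**4)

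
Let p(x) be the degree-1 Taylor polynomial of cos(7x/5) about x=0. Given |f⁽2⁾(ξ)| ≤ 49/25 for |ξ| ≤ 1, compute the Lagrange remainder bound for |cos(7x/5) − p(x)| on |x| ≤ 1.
49/50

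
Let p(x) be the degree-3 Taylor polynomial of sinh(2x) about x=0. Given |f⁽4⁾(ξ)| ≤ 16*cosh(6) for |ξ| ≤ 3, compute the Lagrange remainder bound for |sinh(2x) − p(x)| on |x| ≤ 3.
54*cosh(6)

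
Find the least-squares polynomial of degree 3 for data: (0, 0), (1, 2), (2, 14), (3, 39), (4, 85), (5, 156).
-1/14 + (-23/84)x + (12/7)x² + (11/12)x³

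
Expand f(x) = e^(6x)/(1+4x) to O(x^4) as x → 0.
1 + 2*x + 10*x**2 - 4*x**3 + O(x**4)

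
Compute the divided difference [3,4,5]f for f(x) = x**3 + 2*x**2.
14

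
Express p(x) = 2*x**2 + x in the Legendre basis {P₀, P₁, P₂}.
(2/3)P₀ + P₁ + (4/3)P₂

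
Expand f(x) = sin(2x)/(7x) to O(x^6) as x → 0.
2/7 - 4*x**2/21 + 4*x**4/105 + O(x**6)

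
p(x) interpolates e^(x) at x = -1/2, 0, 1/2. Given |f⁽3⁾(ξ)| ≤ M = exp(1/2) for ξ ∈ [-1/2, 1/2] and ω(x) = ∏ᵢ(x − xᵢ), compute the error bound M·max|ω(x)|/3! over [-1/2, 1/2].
sqrt(3)*exp(1/2)/216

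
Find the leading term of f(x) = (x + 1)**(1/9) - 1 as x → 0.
x/9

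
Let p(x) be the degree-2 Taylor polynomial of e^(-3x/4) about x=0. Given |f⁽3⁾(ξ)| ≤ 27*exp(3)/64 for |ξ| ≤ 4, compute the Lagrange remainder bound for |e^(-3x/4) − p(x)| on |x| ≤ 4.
9*exp(3)/2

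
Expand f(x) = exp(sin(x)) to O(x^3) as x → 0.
1 + x + x**2/2 + O(x**3)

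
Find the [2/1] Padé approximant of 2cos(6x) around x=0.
2 - 36*x**2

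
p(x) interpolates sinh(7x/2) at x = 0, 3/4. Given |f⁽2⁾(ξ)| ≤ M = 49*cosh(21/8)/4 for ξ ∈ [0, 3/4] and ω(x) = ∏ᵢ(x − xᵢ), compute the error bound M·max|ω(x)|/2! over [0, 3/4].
441*cosh(21/8)/512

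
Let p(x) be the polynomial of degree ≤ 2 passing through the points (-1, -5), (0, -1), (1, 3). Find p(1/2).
1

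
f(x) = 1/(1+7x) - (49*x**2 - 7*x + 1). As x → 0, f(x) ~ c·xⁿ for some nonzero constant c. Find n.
3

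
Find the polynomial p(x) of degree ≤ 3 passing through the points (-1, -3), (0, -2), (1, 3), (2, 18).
x**3 + 2*x**2 + 2*x - 2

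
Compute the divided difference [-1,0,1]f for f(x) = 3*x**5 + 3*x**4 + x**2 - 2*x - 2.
4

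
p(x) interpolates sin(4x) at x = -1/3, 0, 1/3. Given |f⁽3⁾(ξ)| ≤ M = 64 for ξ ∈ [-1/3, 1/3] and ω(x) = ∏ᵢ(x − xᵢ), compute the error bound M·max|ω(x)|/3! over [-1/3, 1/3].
64*sqrt(3)/729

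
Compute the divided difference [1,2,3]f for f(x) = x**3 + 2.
6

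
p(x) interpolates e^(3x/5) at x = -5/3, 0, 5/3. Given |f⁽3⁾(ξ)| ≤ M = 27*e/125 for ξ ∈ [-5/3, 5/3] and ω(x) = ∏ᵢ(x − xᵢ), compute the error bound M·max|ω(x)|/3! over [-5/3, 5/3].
sqrt(3)*e/27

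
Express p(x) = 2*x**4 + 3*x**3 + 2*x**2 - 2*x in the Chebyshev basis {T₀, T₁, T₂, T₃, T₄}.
(7/4)T₀ + (1/4)T₁ + (2)T₂ + (3/4)T₃ + (1/4)T₄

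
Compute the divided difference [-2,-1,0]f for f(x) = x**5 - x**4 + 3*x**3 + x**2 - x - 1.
-30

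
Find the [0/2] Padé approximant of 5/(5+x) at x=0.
1/(x/5 + 1)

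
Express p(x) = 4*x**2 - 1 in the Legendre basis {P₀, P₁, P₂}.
(1/3)P₀ + (8/3)P₂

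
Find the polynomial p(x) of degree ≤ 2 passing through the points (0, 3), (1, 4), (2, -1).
-3*x**2 + 4*x + 3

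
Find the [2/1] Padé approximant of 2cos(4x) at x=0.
2 - 16*x**2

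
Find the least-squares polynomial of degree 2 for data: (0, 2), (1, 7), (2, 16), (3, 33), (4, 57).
83/35 + (16/35)x + (23/7)x²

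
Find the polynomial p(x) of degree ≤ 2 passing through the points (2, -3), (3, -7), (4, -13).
-x**2 + x - 1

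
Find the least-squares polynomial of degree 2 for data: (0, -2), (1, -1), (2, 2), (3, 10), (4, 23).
-58/35 + (-153/70)x + (29/14)x²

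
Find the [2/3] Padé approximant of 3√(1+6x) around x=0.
(189*x**2/4 + 126*x/5 + 3)/(-27*x**3/20 + 81*x**2/20 + 27*x/5 + 1)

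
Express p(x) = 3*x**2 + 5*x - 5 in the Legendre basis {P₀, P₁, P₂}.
(-4)P₀ + (5)P₁ + (2)P₂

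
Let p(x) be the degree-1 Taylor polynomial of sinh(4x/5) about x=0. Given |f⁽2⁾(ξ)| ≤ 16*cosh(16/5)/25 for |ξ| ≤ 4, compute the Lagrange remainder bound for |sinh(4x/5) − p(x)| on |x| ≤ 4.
128*cosh(16/5)/25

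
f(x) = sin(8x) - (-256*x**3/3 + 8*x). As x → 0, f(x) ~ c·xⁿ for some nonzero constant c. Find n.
5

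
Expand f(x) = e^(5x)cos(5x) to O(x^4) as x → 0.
1 + 5*x - 125*x**3/3 + O(x**4)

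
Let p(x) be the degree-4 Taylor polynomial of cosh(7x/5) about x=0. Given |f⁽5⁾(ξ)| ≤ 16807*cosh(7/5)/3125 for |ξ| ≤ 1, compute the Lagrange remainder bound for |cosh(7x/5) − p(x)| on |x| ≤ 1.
16807*cosh(7/5)/375000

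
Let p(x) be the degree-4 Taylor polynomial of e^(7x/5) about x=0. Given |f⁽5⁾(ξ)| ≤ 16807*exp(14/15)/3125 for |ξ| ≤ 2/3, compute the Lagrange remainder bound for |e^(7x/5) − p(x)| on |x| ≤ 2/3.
67228*exp(14/15)/11390625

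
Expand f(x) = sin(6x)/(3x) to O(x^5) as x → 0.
2 - 12*x**2 + 108*x**4/5 + O(x**5)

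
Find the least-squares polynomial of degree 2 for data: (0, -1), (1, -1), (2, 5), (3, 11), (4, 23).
-41/35 + (-6/7)x + (12/7)x²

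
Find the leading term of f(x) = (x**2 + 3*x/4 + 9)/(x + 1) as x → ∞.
x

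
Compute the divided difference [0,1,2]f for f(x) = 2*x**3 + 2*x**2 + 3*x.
8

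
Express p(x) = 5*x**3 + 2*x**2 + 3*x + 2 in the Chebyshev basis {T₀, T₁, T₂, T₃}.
(3)T₀ + (27/4)T₁ + T₂ + (5/4)T₃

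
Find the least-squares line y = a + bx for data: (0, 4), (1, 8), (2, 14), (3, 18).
a = 19/5, b = 24/5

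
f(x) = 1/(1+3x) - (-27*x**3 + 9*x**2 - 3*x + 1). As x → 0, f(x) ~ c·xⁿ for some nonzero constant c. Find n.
4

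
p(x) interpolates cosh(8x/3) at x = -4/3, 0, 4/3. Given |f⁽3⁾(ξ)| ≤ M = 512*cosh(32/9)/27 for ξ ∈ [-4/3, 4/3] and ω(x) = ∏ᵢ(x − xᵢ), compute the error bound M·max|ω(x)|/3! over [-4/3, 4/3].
32768*sqrt(3)*cosh(32/9)/19683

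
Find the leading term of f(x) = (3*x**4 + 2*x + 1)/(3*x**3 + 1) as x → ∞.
x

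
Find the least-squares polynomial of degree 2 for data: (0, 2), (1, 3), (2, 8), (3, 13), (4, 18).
54/35 + (67/35)x + (4/7)x²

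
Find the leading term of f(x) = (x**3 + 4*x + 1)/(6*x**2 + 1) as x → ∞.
x/6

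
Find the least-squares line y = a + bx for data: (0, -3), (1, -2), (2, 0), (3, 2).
a = -33/10, b = 17/10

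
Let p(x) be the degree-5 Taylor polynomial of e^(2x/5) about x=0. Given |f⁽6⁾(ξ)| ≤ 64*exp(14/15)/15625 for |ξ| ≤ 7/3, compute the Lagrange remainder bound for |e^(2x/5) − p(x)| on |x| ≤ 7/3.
470596*exp(14/15)/512578125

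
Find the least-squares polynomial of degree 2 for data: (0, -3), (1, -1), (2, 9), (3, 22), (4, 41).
-116/35 + (37/70)x + (37/14)x²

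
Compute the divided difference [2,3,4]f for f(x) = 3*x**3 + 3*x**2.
30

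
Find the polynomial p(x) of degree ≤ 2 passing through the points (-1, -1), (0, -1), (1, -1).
-1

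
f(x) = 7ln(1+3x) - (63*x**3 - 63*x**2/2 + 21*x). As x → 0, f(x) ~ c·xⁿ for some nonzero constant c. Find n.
4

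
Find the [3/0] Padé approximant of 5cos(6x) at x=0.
5 - 90*x**2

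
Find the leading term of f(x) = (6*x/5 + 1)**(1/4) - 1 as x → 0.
3*x/10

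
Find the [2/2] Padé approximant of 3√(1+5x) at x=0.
(375*x**2/16 + 75*x/4 + 3)/(25*x**2/16 + 15*x/4 + 1)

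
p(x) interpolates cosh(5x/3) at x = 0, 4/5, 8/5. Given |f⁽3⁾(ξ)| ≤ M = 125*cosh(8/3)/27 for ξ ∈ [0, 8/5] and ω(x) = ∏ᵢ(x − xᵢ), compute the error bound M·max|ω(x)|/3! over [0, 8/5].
64*sqrt(3)*cosh(8/3)/729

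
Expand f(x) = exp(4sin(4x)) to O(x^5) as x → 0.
1 + 16*x + 128*x**2 + 640*x**3 + 2048*x**4 + O(x**5)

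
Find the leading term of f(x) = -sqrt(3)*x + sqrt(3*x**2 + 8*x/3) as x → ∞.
4*sqrt(3)/9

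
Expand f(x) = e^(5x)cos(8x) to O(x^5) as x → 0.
1 + 5*x - 39*x**2/2 - 835*x**3/6 - 4879*x**4/24 + O(x**5)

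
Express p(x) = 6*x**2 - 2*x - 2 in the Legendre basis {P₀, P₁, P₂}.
(-2)P₁ + (4)P₂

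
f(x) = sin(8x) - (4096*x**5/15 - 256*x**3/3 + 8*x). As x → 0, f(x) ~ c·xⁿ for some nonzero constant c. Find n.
7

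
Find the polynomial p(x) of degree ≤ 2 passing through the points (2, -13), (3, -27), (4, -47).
-3*x**2 + x - 3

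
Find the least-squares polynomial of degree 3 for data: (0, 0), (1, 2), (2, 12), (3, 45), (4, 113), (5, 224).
31/126 + (-115/756)x + (-7/9)x² + (211/108)x³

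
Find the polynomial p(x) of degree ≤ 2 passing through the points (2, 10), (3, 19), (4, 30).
x**2 + 4*x - 2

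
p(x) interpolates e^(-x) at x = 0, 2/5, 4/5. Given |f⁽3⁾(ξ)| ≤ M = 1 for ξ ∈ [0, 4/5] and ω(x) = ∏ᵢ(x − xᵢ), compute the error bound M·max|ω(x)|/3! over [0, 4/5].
8*sqrt(3)/3375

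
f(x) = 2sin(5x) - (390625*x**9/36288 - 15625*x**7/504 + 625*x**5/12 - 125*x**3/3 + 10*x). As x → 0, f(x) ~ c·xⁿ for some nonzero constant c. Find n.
11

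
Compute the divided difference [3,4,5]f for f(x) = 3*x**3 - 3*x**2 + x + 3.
33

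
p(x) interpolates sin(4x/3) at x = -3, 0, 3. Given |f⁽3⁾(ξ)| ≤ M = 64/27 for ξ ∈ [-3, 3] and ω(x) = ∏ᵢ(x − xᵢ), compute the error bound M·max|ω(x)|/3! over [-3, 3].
64*sqrt(3)/27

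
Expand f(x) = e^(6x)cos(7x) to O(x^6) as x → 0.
1 + 6*x - 13*x**2/2 - 111*x**3 - 6887*x**4/24 - 4339*x**5/20 + O(x**6)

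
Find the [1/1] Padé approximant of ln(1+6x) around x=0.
6*x/(3*x + 1)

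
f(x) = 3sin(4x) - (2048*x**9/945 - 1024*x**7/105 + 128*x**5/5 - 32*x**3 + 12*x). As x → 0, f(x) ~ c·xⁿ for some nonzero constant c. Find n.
11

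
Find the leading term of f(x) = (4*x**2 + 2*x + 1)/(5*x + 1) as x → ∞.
4*x/5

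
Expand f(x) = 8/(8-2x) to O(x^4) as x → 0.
1 + x/4 + x**2/16 + x**3/64 + O(x**4)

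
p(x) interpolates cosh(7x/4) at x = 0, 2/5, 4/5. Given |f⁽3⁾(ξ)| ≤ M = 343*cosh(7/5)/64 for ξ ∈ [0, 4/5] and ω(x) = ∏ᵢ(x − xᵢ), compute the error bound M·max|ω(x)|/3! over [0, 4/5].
343*sqrt(3)*cosh(7/5)/27000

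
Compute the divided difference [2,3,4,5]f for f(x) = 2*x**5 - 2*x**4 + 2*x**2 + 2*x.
222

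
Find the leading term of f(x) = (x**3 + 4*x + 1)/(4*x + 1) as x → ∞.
x**2/4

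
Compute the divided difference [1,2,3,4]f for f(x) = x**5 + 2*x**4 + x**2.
85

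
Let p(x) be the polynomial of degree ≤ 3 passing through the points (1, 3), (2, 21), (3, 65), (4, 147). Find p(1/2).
0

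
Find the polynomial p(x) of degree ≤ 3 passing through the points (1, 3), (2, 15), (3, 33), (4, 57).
3*x**2 + 3*x - 3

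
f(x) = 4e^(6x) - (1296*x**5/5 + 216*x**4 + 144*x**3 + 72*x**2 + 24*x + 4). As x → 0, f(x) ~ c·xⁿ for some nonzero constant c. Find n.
6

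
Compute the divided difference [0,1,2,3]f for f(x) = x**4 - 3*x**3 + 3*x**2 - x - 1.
3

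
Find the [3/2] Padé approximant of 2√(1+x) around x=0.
(x**3/16 + 9*x**2/8 + 3*x + 2)/(3*x**2/16 + x + 1)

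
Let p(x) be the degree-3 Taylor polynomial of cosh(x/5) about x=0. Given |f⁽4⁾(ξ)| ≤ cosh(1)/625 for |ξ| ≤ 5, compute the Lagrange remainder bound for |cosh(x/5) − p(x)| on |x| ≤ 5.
cosh(1)/24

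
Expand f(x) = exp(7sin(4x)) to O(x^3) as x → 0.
1 + 28*x + 392*x**2 + O(x**3)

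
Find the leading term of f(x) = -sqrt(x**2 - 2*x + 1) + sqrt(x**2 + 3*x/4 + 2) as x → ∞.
11/8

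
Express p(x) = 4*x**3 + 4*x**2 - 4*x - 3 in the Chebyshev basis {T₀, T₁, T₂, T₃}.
-T₀ - T₁ + (2)T₂ + T₃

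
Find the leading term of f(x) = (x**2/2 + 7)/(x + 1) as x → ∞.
x/2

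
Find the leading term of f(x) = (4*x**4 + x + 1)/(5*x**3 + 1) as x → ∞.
4*x/5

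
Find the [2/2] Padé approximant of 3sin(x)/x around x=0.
(3 - 7*x**2/20)/(x**2/20 + 1)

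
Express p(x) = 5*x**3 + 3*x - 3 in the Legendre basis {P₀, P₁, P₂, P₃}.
(-3)P₀ + (6)P₁ + (2)P₃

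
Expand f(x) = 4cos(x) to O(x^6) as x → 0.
4 - 2*x**2 + x**4/6 + O(x**6)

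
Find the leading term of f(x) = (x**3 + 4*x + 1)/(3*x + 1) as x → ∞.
x**2/3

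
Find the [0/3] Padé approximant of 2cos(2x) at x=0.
2/(2*x**2 + 1)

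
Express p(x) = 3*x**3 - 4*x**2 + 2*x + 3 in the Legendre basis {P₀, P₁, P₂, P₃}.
(5/3)P₀ + (19/5)P₁ + (-8/3)P₂ + (6/5)P₃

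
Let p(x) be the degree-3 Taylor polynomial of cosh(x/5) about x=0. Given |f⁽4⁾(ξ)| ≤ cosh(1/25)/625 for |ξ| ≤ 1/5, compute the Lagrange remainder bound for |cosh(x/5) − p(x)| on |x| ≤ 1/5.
cosh(1/25)/9375000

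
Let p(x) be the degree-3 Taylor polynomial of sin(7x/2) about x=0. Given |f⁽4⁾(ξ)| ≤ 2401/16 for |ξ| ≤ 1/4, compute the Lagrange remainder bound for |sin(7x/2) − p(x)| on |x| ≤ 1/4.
2401/98304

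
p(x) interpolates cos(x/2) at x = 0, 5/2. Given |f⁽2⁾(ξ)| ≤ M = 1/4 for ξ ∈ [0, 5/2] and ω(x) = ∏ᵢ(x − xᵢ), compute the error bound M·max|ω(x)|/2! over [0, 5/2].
25/128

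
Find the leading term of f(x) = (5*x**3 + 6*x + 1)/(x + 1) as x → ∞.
5*x**2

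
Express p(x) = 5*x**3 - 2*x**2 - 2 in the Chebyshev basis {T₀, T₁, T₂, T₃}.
(-3)T₀ + (15/4)T₁ - T₂ + (5/4)T₃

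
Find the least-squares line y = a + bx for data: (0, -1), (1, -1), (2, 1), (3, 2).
a = -7/5, b = 11/10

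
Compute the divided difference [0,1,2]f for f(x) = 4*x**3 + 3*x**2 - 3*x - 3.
15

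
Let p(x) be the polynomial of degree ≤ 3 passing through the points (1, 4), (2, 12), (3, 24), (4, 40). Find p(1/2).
3/2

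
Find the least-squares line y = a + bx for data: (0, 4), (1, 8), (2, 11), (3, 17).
a = 37/10, b = 21/5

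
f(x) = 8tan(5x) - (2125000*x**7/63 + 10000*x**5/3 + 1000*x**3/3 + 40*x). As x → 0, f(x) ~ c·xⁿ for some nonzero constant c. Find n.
9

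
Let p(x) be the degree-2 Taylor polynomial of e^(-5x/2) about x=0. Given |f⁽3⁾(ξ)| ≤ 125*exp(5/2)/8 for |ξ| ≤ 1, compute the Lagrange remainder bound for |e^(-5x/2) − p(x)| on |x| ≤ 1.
125*exp(5/2)/48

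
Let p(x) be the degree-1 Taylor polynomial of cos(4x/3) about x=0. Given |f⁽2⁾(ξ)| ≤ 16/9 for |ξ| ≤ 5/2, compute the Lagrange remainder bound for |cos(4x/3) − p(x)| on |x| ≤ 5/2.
50/9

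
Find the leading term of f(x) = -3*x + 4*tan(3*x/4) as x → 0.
9*x**3/16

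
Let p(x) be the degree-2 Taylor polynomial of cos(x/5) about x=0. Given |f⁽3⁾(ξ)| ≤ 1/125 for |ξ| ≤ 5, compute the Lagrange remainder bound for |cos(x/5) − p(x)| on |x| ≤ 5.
1/6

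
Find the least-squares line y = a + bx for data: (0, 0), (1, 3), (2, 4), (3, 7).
a = 1/5, b = 11/5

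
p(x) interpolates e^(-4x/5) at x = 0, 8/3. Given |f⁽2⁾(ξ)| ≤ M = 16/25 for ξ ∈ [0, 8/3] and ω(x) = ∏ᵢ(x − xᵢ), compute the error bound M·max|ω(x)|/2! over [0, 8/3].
128/225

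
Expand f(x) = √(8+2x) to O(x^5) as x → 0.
2*sqrt(2) + sqrt(2)*x/4 - sqrt(2)*x**2/64 + sqrt(2)*x**3/512 - 5*sqrt(2)*x**4/16384 + O(x**5)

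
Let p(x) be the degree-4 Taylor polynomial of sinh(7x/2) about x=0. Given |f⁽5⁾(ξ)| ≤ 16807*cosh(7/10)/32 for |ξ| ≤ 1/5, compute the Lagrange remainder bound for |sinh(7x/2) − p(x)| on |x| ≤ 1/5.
16807*cosh(7/10)/12000000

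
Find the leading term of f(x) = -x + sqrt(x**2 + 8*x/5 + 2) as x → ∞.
4/5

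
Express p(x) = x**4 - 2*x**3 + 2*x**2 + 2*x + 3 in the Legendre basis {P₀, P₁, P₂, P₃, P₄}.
(58/15)P₀ + (4/5)P₁ + (40/21)P₂ + (-4/5)P₃ + (8/35)P₄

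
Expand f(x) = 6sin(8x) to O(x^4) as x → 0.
48*x - 512*x**3 + O(x**4)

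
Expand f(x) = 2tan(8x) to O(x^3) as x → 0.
16*x + O(x**3)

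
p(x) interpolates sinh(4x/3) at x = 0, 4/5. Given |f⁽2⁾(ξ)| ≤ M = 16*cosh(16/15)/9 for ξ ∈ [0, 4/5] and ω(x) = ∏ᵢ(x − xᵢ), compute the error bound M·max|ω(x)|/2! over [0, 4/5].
32*cosh(16/15)/225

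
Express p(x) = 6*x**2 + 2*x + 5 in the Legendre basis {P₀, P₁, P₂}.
(7)P₀ + (2)P₁ + (4)P₂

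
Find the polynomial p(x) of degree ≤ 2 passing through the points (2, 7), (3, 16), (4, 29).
2*x**2 - x + 1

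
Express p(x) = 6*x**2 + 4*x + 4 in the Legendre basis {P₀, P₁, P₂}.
(6)P₀ + (4)P₁ + (4)P₂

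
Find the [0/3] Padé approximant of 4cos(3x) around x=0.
4/(9*x**2/2 + 1)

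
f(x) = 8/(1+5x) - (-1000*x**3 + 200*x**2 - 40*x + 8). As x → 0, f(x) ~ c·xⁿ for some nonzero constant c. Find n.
4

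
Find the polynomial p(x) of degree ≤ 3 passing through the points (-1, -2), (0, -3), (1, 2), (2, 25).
2*x**3 + 3*x**2 - 3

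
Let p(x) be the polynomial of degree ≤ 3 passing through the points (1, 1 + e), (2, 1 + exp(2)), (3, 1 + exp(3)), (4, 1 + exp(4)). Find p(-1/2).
-35*exp(4)/16 - 189*exp(2)/16 + 1 + 105*e/16 + 135*exp(3)/16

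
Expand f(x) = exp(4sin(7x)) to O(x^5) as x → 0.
1 + 28*x + 392*x**2 + 3430*x**3 + 19208*x**4 + O(x**5)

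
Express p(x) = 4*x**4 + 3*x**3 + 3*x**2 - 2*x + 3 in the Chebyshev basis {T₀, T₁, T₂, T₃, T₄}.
(6)T₀ + (1/4)T₁ + (7/2)T₂ + (3/4)T₃ + (1/2)T₄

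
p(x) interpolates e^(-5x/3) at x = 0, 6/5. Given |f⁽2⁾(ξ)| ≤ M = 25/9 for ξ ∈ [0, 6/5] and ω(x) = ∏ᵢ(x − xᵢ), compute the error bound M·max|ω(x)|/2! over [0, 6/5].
1/2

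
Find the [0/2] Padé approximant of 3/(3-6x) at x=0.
1/(1 - 2*x)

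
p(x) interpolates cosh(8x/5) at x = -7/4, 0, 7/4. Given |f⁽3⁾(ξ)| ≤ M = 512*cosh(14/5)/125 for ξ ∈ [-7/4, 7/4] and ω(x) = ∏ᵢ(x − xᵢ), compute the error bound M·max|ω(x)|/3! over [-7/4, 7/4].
2744*sqrt(3)*cosh(14/5)/3375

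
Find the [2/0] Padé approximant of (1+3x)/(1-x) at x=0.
4*x**2 + 4*x + 1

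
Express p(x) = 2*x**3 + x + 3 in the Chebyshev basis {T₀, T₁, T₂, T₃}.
(3)T₀ + (5/2)T₁ + (1/2)T₃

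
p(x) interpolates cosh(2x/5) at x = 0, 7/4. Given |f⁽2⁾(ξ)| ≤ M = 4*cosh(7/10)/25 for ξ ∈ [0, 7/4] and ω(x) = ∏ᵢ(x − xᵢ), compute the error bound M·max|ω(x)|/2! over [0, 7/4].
49*cosh(7/10)/800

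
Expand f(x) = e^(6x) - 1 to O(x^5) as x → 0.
6*x + 18*x**2 + 36*x**3 + 54*x**4 + O(x**5)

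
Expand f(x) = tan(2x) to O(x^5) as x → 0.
2*x + 8*x**3/3 + O(x**5)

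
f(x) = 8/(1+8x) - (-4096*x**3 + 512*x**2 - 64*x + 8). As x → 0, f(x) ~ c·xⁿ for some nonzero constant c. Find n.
4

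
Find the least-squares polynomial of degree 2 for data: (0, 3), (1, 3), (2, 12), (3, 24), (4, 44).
96/35 + (-139/70)x + (43/14)x²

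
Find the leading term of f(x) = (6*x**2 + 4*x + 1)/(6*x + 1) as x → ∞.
x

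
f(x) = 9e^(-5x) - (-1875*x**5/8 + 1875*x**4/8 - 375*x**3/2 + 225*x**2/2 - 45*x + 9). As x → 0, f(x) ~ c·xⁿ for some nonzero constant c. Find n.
6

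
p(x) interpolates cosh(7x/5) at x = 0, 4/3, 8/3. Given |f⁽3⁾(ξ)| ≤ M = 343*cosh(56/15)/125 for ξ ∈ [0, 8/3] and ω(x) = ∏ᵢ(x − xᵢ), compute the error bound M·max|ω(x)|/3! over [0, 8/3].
21952*sqrt(3)*cosh(56/15)/91125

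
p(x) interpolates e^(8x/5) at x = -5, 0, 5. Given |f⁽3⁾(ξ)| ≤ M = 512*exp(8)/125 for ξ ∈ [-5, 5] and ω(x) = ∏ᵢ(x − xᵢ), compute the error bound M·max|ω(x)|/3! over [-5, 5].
512*sqrt(3)*exp(8)/27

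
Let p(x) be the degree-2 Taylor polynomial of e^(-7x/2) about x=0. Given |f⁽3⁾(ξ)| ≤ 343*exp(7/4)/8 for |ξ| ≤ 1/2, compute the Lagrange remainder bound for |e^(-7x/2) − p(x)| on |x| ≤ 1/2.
343*exp(7/4)/384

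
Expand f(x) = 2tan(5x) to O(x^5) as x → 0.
10*x + 250*x**3/3 + O(x**5)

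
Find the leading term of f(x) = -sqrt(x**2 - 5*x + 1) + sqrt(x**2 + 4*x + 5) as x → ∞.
9/2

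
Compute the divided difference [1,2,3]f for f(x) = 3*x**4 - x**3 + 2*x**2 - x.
71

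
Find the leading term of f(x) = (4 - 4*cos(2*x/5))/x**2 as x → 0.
8/25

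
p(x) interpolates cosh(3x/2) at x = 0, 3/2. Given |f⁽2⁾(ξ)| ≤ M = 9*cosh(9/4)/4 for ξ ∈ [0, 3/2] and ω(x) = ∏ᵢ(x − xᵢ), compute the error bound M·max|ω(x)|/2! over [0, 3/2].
81*cosh(9/4)/128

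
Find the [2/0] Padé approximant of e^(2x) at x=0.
2*x**2 + 2*x + 1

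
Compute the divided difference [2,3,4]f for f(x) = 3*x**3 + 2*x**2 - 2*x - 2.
29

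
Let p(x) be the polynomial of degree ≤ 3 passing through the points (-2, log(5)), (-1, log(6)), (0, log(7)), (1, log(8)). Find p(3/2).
log(384*2**(7/8)*3**(5/16)*4730908711279296875**(1/16)/1715)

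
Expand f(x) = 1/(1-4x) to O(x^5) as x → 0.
1 + 4*x + 16*x**2 + 64*x**3 + 256*x**4 + O(x**5)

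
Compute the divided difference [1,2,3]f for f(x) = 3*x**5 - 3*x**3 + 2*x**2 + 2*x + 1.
254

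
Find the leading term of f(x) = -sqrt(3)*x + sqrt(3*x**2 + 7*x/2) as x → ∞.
7*sqrt(3)/12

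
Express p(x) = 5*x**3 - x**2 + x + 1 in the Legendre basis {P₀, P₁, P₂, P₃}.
(2/3)P₀ + (4)P₁ + (-2/3)P₂ + (2)P₃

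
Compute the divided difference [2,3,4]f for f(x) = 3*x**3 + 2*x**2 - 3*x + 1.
29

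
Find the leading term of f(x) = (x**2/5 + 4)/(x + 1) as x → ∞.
x/5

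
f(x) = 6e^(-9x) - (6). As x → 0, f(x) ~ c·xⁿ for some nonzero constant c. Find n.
1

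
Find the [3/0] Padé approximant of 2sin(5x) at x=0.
-125*x**3/3 + 10*x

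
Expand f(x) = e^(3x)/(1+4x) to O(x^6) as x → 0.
1 - x + 17*x**2/2 - 59*x**3/2 + 971*x**4/8 - 19339*x**5/40 + O(x**6)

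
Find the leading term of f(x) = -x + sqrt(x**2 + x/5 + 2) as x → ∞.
1/10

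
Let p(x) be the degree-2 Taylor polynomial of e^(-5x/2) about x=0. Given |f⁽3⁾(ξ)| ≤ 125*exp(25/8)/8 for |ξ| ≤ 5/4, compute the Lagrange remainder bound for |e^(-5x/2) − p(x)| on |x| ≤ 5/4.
15625*exp(25/8)/3072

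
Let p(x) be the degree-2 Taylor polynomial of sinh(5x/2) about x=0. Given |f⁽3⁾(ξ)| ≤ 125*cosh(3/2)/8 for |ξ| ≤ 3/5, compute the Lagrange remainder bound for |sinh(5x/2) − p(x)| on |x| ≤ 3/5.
9*cosh(3/2)/16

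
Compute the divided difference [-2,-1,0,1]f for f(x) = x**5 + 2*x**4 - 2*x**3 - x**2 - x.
-1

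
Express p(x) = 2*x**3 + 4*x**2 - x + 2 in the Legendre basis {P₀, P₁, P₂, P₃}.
(10/3)P₀ + (1/5)P₁ + (8/3)P₂ + (4/5)P₃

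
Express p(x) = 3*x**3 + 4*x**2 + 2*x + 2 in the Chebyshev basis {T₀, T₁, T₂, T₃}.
(4)T₀ + (17/4)T₁ + (2)T₂ + (3/4)T₃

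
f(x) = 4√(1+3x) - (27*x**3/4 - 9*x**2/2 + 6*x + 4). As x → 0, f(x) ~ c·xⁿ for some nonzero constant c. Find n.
4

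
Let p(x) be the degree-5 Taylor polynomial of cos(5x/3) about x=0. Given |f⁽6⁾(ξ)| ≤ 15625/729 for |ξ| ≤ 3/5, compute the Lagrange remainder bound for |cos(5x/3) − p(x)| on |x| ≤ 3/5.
1/720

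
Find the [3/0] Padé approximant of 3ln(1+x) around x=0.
x*(2*x**2 - 3*x + 6)/2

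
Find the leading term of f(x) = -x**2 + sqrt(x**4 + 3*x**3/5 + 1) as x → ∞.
3*x/10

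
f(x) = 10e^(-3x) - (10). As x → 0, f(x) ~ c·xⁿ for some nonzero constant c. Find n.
1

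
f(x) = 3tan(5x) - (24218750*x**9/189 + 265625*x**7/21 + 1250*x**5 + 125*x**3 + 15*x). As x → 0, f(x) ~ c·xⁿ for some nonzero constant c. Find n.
11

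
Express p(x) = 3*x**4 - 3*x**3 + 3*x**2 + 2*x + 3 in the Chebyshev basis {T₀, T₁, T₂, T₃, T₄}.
(45/8)T₀ + (-1/4)T₁ + (3)T₂ + (-3/4)T₃ + (3/8)T₄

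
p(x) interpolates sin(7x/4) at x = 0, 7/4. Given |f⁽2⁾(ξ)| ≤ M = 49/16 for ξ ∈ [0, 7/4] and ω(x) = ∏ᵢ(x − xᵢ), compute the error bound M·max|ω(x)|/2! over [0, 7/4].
2401/2048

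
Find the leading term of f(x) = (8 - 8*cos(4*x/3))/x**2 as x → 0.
64/9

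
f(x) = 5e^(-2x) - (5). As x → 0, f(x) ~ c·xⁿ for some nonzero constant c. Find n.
1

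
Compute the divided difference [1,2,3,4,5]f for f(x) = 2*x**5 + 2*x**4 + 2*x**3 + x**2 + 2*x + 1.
32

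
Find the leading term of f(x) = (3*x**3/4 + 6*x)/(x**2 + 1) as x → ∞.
3*x/4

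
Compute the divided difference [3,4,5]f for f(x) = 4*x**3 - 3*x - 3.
48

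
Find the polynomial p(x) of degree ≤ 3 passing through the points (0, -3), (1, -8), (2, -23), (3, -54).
-x**3 - 2*x**2 - 2*x - 3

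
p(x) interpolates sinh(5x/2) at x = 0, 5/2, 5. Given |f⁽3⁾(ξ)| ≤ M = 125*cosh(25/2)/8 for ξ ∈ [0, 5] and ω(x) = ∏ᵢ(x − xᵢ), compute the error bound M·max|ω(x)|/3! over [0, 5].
15625*sqrt(3)*cosh(25/2)/1728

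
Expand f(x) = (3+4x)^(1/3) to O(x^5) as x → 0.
3**(1/3) + 4*3**(1/3)*x/9 - 16*3**(1/3)*x**2/81 + 320*3**(1/3)*x**3/2187 - 2560*3**(1/3)*x**4/19683 + O(x**5)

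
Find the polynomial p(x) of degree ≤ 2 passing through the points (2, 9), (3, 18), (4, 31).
2*x**2 - x + 3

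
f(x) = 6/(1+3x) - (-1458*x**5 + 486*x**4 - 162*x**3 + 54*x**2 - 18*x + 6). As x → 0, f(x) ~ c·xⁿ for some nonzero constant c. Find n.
6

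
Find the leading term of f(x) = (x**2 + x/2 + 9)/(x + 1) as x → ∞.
x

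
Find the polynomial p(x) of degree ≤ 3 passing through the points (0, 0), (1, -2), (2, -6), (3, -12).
-x**2 - x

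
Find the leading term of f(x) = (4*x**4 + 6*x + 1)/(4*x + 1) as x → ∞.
x**3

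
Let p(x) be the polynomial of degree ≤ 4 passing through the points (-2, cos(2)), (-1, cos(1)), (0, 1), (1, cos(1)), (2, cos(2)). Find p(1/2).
-cos(2)/64 + 5*cos(1)/16 + 45/64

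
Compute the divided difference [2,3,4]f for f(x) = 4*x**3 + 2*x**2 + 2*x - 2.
38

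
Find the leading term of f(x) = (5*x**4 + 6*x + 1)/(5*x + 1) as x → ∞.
x**3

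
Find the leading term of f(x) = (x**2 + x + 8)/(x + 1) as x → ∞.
x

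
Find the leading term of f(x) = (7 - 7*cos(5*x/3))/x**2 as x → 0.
175/18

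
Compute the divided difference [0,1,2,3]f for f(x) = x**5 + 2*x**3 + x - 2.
27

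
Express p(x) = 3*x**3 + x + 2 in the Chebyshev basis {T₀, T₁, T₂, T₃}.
(2)T₀ + (13/4)T₁ + (3/4)T₃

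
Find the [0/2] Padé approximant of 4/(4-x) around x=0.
1/(1 - x/4)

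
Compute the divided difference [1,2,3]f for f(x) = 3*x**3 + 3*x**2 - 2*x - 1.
21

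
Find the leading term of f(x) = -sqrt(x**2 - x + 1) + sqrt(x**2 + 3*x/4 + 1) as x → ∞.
7/8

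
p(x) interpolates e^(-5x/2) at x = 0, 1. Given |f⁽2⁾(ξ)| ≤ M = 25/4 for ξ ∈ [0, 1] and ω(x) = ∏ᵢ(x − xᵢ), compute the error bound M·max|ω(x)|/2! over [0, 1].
25/32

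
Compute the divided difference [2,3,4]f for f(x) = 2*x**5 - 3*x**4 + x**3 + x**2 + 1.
415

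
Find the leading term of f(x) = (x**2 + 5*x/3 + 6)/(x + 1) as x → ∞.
x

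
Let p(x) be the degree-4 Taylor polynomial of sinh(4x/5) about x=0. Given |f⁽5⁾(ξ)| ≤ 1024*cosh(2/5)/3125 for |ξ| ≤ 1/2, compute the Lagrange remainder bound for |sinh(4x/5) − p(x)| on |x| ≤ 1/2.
4*cosh(2/5)/46875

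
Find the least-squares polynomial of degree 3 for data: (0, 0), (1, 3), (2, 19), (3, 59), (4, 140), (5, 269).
5/63 + (14/27)x + (25/126)x² + (113/54)x³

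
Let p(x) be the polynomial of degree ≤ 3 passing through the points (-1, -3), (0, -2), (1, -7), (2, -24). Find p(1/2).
-27/8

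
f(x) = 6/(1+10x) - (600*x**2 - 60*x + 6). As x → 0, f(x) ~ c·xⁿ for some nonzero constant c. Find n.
3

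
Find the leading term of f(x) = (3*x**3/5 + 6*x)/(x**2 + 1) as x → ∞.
3*x/5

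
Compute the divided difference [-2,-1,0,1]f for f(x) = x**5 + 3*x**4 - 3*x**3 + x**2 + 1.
-4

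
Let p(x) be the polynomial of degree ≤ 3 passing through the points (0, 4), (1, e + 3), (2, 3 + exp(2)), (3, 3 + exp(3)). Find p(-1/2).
-5*exp(3)/16 - 35*e/16 + 83/16 + 21*exp(2)/16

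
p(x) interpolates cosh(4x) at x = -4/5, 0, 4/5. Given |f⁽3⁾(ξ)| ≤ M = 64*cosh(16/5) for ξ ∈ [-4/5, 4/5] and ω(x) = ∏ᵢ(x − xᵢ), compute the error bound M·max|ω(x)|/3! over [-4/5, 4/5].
4096*sqrt(3)*cosh(16/5)/3375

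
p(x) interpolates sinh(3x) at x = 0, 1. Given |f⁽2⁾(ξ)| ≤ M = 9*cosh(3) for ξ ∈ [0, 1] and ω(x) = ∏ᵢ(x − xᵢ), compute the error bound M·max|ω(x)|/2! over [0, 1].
9*cosh(3)/8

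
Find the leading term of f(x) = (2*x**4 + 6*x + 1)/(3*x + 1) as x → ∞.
2*x**3/3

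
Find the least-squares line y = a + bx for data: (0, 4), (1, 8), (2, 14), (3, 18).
a = 19/5, b = 24/5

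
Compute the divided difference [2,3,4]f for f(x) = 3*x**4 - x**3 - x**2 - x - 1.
155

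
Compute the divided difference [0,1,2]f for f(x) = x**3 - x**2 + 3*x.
2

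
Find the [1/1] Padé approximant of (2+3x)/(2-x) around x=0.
(3*x/2 + 1)/(1 - x/2)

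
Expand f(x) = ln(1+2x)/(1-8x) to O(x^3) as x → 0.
2*x + 14*x**2 + O(x**3)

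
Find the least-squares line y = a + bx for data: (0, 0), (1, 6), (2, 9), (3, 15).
a = 3/10, b = 24/5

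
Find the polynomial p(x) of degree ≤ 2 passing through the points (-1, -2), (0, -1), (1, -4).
-2*x**2 - x - 1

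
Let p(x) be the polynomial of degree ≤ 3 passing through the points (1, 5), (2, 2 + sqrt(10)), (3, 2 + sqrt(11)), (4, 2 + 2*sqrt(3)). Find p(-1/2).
-189*sqrt(10)/16 - 35*sqrt(3)/8 + 347/16 + 135*sqrt(11)/16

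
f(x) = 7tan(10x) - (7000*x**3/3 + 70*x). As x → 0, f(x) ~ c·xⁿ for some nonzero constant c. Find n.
5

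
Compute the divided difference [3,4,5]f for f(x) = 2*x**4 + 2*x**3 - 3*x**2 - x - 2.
215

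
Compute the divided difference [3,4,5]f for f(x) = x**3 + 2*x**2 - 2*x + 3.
14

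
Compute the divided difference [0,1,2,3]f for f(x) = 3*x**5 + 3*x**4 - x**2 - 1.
93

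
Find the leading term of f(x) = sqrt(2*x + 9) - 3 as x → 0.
x/3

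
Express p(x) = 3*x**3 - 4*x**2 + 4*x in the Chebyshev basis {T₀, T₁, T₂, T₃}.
(-2)T₀ + (25/4)T₁ + (-2)T₂ + (3/4)T₃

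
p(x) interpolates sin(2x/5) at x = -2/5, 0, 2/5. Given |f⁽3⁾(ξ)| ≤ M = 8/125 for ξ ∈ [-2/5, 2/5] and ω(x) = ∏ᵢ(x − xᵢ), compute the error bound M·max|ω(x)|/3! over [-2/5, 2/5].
64*sqrt(3)/421875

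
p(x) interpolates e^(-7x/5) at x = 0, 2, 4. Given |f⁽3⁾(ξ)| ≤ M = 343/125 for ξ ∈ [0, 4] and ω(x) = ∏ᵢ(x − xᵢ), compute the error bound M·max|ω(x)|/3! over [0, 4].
2744*sqrt(3)/3375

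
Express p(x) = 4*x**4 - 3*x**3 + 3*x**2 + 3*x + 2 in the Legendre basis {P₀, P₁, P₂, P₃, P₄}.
(19/5)P₀ + (6/5)P₁ + (30/7)P₂ + (-6/5)P₃ + (32/35)P₄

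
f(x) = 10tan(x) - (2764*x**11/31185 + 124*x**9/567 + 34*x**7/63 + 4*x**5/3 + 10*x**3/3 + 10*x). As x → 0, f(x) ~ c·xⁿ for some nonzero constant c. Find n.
13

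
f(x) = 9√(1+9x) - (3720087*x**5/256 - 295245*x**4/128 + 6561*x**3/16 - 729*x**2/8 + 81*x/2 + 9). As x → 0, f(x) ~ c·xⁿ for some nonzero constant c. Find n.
6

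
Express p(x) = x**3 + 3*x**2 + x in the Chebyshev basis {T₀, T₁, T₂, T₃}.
(3/2)T₀ + (7/4)T₁ + (3/2)T₂ + (1/4)T₃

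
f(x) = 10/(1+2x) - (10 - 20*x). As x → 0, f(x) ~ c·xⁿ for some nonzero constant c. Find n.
2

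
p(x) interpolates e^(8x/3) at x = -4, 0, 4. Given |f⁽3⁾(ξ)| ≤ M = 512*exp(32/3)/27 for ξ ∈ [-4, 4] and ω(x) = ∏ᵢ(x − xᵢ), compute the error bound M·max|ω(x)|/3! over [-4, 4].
32768*sqrt(3)*exp(32/3)/729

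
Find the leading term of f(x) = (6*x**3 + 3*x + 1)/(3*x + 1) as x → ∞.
2*x**2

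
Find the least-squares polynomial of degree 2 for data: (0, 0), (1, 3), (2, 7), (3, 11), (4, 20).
11/35 + (48/35)x + (6/7)x²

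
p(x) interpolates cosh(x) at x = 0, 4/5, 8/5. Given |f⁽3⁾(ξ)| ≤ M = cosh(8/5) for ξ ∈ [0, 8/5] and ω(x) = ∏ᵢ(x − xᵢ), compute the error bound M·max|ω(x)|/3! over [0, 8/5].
64*sqrt(3)*cosh(8/5)/3375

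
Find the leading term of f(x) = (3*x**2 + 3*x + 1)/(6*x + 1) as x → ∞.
x/2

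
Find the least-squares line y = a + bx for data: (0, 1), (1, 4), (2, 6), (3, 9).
a = 11/10, b = 13/5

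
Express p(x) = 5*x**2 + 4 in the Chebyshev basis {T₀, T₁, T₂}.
(13/2)T₀ + (5/2)T₂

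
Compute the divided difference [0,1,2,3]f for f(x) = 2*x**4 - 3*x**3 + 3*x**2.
9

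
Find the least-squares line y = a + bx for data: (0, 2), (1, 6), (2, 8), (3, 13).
a = 2, b = 7/2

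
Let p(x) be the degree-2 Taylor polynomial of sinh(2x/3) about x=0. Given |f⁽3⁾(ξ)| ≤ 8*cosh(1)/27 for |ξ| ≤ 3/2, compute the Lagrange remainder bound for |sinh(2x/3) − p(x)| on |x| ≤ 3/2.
cosh(1)/6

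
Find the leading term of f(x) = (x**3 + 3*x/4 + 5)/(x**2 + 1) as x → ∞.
x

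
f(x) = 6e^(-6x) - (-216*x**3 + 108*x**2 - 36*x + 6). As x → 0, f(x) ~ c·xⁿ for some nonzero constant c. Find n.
4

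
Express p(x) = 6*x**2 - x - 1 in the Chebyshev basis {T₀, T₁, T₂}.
(2)T₀ - T₁ + (3)T₂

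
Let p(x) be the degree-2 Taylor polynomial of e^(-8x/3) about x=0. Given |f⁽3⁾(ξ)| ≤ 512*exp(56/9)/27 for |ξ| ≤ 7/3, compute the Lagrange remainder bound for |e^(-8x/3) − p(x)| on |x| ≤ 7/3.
87808*exp(56/9)/2187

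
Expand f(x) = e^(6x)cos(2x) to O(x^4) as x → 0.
1 + 6*x + 16*x**2 + 24*x**3 + O(x**4)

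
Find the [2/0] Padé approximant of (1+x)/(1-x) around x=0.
2*x**2 + 2*x + 1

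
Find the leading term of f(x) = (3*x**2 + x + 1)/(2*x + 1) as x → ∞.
3*x/2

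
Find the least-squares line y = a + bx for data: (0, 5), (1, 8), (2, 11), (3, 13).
a = 26/5, b = 27/10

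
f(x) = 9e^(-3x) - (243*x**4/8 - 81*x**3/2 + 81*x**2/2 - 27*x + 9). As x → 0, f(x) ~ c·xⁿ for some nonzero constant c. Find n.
5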